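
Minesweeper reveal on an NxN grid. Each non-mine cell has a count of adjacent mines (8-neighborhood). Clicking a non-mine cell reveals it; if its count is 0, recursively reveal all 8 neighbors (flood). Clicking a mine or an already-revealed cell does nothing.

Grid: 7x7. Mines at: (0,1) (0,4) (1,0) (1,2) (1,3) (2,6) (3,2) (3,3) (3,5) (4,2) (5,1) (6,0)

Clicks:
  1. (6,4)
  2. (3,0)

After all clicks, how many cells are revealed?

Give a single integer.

Answer: 20

Derivation:
Click 1 (6,4) count=0: revealed 14 new [(4,3) (4,4) (4,5) (4,6) (5,2) (5,3) (5,4) (5,5) (5,6) (6,2) (6,3) (6,4) (6,5) (6,6)] -> total=14
Click 2 (3,0) count=0: revealed 6 new [(2,0) (2,1) (3,0) (3,1) (4,0) (4,1)] -> total=20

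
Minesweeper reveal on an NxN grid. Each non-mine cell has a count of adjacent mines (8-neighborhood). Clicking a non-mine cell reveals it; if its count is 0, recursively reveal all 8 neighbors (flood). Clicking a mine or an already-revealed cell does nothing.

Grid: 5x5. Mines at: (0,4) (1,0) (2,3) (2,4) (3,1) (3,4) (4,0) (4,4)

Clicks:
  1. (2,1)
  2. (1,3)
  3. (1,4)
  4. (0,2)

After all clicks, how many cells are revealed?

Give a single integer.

Click 1 (2,1) count=2: revealed 1 new [(2,1)] -> total=1
Click 2 (1,3) count=3: revealed 1 new [(1,3)] -> total=2
Click 3 (1,4) count=3: revealed 1 new [(1,4)] -> total=3
Click 4 (0,2) count=0: revealed 5 new [(0,1) (0,2) (0,3) (1,1) (1,2)] -> total=8

Answer: 8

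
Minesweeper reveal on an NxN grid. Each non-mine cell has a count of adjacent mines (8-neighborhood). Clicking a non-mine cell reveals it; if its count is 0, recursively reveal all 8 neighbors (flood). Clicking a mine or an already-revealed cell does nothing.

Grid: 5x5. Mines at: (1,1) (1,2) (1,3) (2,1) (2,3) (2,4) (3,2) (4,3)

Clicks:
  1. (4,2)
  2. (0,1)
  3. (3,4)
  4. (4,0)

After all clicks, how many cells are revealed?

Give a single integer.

Click 1 (4,2) count=2: revealed 1 new [(4,2)] -> total=1
Click 2 (0,1) count=2: revealed 1 new [(0,1)] -> total=2
Click 3 (3,4) count=3: revealed 1 new [(3,4)] -> total=3
Click 4 (4,0) count=0: revealed 4 new [(3,0) (3,1) (4,0) (4,1)] -> total=7

Answer: 7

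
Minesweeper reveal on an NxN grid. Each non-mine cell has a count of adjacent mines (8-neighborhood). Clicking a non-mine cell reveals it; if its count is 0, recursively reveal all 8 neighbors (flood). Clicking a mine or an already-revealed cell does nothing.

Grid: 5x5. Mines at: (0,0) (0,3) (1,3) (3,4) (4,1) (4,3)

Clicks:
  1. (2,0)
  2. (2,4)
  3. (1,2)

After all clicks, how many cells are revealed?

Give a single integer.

Answer: 10

Derivation:
Click 1 (2,0) count=0: revealed 9 new [(1,0) (1,1) (1,2) (2,0) (2,1) (2,2) (3,0) (3,1) (3,2)] -> total=9
Click 2 (2,4) count=2: revealed 1 new [(2,4)] -> total=10
Click 3 (1,2) count=2: revealed 0 new [(none)] -> total=10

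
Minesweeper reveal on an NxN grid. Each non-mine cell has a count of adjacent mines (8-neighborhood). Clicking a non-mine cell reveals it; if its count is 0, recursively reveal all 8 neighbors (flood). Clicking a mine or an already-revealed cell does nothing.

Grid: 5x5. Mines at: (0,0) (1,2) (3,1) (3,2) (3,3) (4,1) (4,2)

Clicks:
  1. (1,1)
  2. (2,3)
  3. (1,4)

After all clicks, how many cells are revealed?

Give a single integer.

Click 1 (1,1) count=2: revealed 1 new [(1,1)] -> total=1
Click 2 (2,3) count=3: revealed 1 new [(2,3)] -> total=2
Click 3 (1,4) count=0: revealed 5 new [(0,3) (0,4) (1,3) (1,4) (2,4)] -> total=7

Answer: 7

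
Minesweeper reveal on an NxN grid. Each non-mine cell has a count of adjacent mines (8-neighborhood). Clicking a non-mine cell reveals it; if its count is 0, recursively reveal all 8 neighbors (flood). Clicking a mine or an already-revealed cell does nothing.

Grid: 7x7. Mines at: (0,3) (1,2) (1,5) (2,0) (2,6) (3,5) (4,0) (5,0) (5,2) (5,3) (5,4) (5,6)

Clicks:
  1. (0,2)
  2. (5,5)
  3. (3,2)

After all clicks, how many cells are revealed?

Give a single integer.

Answer: 14

Derivation:
Click 1 (0,2) count=2: revealed 1 new [(0,2)] -> total=1
Click 2 (5,5) count=2: revealed 1 new [(5,5)] -> total=2
Click 3 (3,2) count=0: revealed 12 new [(2,1) (2,2) (2,3) (2,4) (3,1) (3,2) (3,3) (3,4) (4,1) (4,2) (4,3) (4,4)] -> total=14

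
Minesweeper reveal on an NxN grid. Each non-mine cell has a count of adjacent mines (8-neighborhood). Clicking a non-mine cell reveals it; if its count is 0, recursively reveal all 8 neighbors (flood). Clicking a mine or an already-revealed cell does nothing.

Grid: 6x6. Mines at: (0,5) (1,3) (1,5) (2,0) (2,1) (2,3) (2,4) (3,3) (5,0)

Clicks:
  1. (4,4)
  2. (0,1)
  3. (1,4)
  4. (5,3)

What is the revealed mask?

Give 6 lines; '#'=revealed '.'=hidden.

Click 1 (4,4) count=1: revealed 1 new [(4,4)] -> total=1
Click 2 (0,1) count=0: revealed 6 new [(0,0) (0,1) (0,2) (1,0) (1,1) (1,2)] -> total=7
Click 3 (1,4) count=5: revealed 1 new [(1,4)] -> total=8
Click 4 (5,3) count=0: revealed 11 new [(3,4) (3,5) (4,1) (4,2) (4,3) (4,5) (5,1) (5,2) (5,3) (5,4) (5,5)] -> total=19

Answer: ###...
###.#.
......
....##
.#####
.#####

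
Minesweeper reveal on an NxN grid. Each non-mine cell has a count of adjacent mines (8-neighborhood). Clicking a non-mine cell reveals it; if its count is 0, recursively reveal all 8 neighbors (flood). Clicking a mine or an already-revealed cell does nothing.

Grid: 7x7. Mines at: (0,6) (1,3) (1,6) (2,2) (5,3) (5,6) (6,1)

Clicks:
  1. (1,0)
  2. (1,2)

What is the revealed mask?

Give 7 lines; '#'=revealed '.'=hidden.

Click 1 (1,0) count=0: revealed 17 new [(0,0) (0,1) (0,2) (1,0) (1,1) (1,2) (2,0) (2,1) (3,0) (3,1) (3,2) (4,0) (4,1) (4,2) (5,0) (5,1) (5,2)] -> total=17
Click 2 (1,2) count=2: revealed 0 new [(none)] -> total=17

Answer: ###....
###....
##.....
###....
###....
###....
.......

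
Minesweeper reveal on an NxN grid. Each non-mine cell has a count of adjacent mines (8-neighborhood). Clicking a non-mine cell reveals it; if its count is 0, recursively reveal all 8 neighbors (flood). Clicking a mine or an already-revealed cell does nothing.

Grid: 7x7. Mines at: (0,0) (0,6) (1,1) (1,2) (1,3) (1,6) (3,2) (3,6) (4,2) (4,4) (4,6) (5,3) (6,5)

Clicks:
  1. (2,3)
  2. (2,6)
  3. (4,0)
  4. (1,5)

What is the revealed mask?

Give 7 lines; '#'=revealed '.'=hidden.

Answer: .......
.....#.
##.#..#
##.....
##.....
###....
###....

Derivation:
Click 1 (2,3) count=3: revealed 1 new [(2,3)] -> total=1
Click 2 (2,6) count=2: revealed 1 new [(2,6)] -> total=2
Click 3 (4,0) count=0: revealed 12 new [(2,0) (2,1) (3,0) (3,1) (4,0) (4,1) (5,0) (5,1) (5,2) (6,0) (6,1) (6,2)] -> total=14
Click 4 (1,5) count=2: revealed 1 new [(1,5)] -> total=15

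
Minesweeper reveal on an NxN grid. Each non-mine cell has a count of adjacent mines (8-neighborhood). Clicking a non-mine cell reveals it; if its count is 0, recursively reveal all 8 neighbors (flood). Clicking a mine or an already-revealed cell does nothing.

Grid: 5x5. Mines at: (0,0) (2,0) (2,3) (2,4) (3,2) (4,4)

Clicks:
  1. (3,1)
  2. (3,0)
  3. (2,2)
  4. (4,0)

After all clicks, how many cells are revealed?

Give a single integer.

Answer: 5

Derivation:
Click 1 (3,1) count=2: revealed 1 new [(3,1)] -> total=1
Click 2 (3,0) count=1: revealed 1 new [(3,0)] -> total=2
Click 3 (2,2) count=2: revealed 1 new [(2,2)] -> total=3
Click 4 (4,0) count=0: revealed 2 new [(4,0) (4,1)] -> total=5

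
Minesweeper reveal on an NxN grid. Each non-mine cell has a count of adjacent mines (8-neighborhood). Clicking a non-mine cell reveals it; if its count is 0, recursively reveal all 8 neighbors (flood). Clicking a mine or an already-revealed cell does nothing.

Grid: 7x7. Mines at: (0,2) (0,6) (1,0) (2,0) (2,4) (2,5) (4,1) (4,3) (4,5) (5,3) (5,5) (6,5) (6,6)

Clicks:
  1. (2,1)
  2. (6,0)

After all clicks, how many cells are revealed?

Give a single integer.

Answer: 7

Derivation:
Click 1 (2,1) count=2: revealed 1 new [(2,1)] -> total=1
Click 2 (6,0) count=0: revealed 6 new [(5,0) (5,1) (5,2) (6,0) (6,1) (6,2)] -> total=7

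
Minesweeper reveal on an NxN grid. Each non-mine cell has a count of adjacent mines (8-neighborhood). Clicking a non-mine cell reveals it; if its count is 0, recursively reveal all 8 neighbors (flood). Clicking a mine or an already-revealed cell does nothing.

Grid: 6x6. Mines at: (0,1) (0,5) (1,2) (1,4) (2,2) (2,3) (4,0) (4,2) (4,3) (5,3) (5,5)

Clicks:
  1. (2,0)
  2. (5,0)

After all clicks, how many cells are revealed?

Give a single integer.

Click 1 (2,0) count=0: revealed 6 new [(1,0) (1,1) (2,0) (2,1) (3,0) (3,1)] -> total=6
Click 2 (5,0) count=1: revealed 1 new [(5,0)] -> total=7

Answer: 7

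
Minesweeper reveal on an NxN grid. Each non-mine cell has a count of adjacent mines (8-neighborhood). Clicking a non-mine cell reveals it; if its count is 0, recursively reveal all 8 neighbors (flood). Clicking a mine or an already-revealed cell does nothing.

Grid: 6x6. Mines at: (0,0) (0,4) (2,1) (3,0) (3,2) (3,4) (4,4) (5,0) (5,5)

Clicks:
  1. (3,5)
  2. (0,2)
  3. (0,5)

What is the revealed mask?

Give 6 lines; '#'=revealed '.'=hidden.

Answer: .###.#
.###..
......
.....#
......
......

Derivation:
Click 1 (3,5) count=2: revealed 1 new [(3,5)] -> total=1
Click 2 (0,2) count=0: revealed 6 new [(0,1) (0,2) (0,3) (1,1) (1,2) (1,3)] -> total=7
Click 3 (0,5) count=1: revealed 1 new [(0,5)] -> total=8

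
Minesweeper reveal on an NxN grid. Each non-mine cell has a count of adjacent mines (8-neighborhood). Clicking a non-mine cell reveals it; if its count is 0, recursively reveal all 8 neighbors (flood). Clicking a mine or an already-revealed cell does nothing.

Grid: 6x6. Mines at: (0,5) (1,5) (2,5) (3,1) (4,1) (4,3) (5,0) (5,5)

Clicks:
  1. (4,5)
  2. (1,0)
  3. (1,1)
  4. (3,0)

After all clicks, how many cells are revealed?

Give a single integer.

Answer: 20

Derivation:
Click 1 (4,5) count=1: revealed 1 new [(4,5)] -> total=1
Click 2 (1,0) count=0: revealed 18 new [(0,0) (0,1) (0,2) (0,3) (0,4) (1,0) (1,1) (1,2) (1,3) (1,4) (2,0) (2,1) (2,2) (2,3) (2,4) (3,2) (3,3) (3,4)] -> total=19
Click 3 (1,1) count=0: revealed 0 new [(none)] -> total=19
Click 4 (3,0) count=2: revealed 1 new [(3,0)] -> total=20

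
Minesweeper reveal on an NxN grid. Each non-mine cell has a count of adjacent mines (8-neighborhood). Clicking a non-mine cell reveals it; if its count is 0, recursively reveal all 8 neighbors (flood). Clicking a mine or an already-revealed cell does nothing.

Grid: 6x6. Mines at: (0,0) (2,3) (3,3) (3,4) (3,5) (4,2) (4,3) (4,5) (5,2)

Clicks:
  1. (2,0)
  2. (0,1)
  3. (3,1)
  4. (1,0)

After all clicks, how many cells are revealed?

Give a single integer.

Answer: 14

Derivation:
Click 1 (2,0) count=0: revealed 13 new [(1,0) (1,1) (1,2) (2,0) (2,1) (2,2) (3,0) (3,1) (3,2) (4,0) (4,1) (5,0) (5,1)] -> total=13
Click 2 (0,1) count=1: revealed 1 new [(0,1)] -> total=14
Click 3 (3,1) count=1: revealed 0 new [(none)] -> total=14
Click 4 (1,0) count=1: revealed 0 new [(none)] -> total=14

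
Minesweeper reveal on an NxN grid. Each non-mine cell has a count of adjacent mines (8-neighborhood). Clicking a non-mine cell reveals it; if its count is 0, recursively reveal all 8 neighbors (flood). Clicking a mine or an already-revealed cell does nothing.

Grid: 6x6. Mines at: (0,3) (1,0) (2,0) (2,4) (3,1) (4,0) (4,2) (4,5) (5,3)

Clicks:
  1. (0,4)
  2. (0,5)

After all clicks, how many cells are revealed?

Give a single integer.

Answer: 4

Derivation:
Click 1 (0,4) count=1: revealed 1 new [(0,4)] -> total=1
Click 2 (0,5) count=0: revealed 3 new [(0,5) (1,4) (1,5)] -> total=4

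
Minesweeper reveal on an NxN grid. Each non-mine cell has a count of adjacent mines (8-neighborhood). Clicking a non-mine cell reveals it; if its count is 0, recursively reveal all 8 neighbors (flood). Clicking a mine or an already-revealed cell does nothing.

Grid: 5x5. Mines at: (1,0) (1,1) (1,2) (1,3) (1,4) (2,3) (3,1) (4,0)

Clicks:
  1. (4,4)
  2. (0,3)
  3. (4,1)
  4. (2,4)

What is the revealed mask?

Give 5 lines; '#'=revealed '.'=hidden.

Click 1 (4,4) count=0: revealed 6 new [(3,2) (3,3) (3,4) (4,2) (4,3) (4,4)] -> total=6
Click 2 (0,3) count=3: revealed 1 new [(0,3)] -> total=7
Click 3 (4,1) count=2: revealed 1 new [(4,1)] -> total=8
Click 4 (2,4) count=3: revealed 1 new [(2,4)] -> total=9

Answer: ...#.
.....
....#
..###
.####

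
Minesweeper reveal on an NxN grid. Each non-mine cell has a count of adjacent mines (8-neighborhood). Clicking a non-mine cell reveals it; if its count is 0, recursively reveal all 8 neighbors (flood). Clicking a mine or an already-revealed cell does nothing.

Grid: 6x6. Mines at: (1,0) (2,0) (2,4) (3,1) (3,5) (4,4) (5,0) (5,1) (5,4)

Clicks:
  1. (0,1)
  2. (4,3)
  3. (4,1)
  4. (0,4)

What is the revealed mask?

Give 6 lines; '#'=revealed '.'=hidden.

Answer: .#####
.#####
.###..
......
.#.#..
......

Derivation:
Click 1 (0,1) count=1: revealed 1 new [(0,1)] -> total=1
Click 2 (4,3) count=2: revealed 1 new [(4,3)] -> total=2
Click 3 (4,1) count=3: revealed 1 new [(4,1)] -> total=3
Click 4 (0,4) count=0: revealed 12 new [(0,2) (0,3) (0,4) (0,5) (1,1) (1,2) (1,3) (1,4) (1,5) (2,1) (2,2) (2,3)] -> total=15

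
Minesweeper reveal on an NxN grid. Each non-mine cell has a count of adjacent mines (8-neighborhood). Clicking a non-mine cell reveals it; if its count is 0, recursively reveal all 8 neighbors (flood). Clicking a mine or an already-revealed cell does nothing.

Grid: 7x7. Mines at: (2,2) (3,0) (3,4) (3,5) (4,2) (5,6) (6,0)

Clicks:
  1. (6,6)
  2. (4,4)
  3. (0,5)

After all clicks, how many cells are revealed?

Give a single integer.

Click 1 (6,6) count=1: revealed 1 new [(6,6)] -> total=1
Click 2 (4,4) count=2: revealed 1 new [(4,4)] -> total=2
Click 3 (0,5) count=0: revealed 20 new [(0,0) (0,1) (0,2) (0,3) (0,4) (0,5) (0,6) (1,0) (1,1) (1,2) (1,3) (1,4) (1,5) (1,6) (2,0) (2,1) (2,3) (2,4) (2,5) (2,6)] -> total=22

Answer: 22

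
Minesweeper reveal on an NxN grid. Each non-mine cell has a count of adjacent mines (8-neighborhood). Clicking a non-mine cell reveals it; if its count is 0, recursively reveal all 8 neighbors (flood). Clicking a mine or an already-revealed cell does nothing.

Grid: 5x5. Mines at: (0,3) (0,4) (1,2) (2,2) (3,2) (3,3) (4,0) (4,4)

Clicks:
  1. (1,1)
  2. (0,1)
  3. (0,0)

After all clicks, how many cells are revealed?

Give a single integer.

Answer: 8

Derivation:
Click 1 (1,1) count=2: revealed 1 new [(1,1)] -> total=1
Click 2 (0,1) count=1: revealed 1 new [(0,1)] -> total=2
Click 3 (0,0) count=0: revealed 6 new [(0,0) (1,0) (2,0) (2,1) (3,0) (3,1)] -> total=8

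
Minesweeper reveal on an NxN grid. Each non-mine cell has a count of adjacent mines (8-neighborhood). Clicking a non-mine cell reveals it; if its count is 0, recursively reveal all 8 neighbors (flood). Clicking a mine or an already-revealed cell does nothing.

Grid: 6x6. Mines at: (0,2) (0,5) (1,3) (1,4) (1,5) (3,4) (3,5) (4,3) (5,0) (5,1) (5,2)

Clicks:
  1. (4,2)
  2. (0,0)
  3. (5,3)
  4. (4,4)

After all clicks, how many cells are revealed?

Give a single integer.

Answer: 16

Derivation:
Click 1 (4,2) count=3: revealed 1 new [(4,2)] -> total=1
Click 2 (0,0) count=0: revealed 13 new [(0,0) (0,1) (1,0) (1,1) (1,2) (2,0) (2,1) (2,2) (3,0) (3,1) (3,2) (4,0) (4,1)] -> total=14
Click 3 (5,3) count=2: revealed 1 new [(5,3)] -> total=15
Click 4 (4,4) count=3: revealed 1 new [(4,4)] -> total=16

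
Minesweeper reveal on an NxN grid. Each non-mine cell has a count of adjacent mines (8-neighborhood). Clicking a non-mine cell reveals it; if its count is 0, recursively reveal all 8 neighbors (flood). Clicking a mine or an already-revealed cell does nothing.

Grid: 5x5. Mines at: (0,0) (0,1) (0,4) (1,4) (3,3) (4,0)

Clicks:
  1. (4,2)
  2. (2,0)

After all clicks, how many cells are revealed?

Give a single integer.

Answer: 10

Derivation:
Click 1 (4,2) count=1: revealed 1 new [(4,2)] -> total=1
Click 2 (2,0) count=0: revealed 9 new [(1,0) (1,1) (1,2) (2,0) (2,1) (2,2) (3,0) (3,1) (3,2)] -> total=10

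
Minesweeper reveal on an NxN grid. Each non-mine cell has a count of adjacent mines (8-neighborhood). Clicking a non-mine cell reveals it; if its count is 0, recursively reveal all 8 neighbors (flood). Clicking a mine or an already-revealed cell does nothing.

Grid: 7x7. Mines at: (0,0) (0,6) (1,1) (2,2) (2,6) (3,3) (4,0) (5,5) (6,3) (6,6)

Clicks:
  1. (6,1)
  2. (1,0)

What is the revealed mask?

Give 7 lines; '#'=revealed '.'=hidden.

Click 1 (6,1) count=0: revealed 6 new [(5,0) (5,1) (5,2) (6,0) (6,1) (6,2)] -> total=6
Click 2 (1,0) count=2: revealed 1 new [(1,0)] -> total=7

Answer: .......
#......
.......
.......
.......
###....
###....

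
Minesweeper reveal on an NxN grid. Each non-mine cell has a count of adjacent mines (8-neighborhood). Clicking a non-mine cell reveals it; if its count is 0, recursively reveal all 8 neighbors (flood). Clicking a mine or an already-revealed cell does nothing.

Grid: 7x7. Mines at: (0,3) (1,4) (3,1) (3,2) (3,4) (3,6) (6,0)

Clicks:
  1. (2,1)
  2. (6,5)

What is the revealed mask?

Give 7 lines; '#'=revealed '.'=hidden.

Click 1 (2,1) count=2: revealed 1 new [(2,1)] -> total=1
Click 2 (6,5) count=0: revealed 18 new [(4,1) (4,2) (4,3) (4,4) (4,5) (4,6) (5,1) (5,2) (5,3) (5,4) (5,5) (5,6) (6,1) (6,2) (6,3) (6,4) (6,5) (6,6)] -> total=19

Answer: .......
.......
.#.....
.......
.######
.######
.######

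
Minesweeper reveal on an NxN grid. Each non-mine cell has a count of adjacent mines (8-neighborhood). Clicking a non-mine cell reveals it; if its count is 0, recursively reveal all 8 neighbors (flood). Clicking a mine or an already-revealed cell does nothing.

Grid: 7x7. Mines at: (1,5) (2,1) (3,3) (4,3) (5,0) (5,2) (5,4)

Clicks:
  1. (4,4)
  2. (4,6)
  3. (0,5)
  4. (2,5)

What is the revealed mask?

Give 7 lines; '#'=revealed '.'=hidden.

Answer: .....#.
.......
....###
....###
....###
.....##
.....##

Derivation:
Click 1 (4,4) count=3: revealed 1 new [(4,4)] -> total=1
Click 2 (4,6) count=0: revealed 12 new [(2,4) (2,5) (2,6) (3,4) (3,5) (3,6) (4,5) (4,6) (5,5) (5,6) (6,5) (6,6)] -> total=13
Click 3 (0,5) count=1: revealed 1 new [(0,5)] -> total=14
Click 4 (2,5) count=1: revealed 0 new [(none)] -> total=14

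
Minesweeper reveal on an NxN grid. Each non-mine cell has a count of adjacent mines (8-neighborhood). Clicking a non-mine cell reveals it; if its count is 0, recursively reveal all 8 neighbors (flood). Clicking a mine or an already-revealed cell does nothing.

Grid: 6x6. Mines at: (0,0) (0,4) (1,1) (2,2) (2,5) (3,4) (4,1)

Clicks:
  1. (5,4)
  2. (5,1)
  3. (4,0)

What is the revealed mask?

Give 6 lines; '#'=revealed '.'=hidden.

Click 1 (5,4) count=0: revealed 8 new [(4,2) (4,3) (4,4) (4,5) (5,2) (5,3) (5,4) (5,5)] -> total=8
Click 2 (5,1) count=1: revealed 1 new [(5,1)] -> total=9
Click 3 (4,0) count=1: revealed 1 new [(4,0)] -> total=10

Answer: ......
......
......
......
#.####
.#####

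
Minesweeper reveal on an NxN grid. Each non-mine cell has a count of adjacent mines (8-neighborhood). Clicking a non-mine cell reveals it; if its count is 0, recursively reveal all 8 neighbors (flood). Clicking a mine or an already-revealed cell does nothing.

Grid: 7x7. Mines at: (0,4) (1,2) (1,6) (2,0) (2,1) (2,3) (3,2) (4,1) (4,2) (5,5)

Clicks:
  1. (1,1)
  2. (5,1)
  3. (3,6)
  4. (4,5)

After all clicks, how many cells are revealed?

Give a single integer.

Answer: 11

Derivation:
Click 1 (1,1) count=3: revealed 1 new [(1,1)] -> total=1
Click 2 (5,1) count=2: revealed 1 new [(5,1)] -> total=2
Click 3 (3,6) count=0: revealed 9 new [(2,4) (2,5) (2,6) (3,4) (3,5) (3,6) (4,4) (4,5) (4,6)] -> total=11
Click 4 (4,5) count=1: revealed 0 new [(none)] -> total=11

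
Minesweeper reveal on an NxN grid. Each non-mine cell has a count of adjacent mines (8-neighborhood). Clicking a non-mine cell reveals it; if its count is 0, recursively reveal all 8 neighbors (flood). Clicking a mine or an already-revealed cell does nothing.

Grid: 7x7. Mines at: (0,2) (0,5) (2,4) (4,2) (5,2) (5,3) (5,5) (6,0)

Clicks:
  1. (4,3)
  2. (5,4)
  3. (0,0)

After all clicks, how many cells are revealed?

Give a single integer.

Click 1 (4,3) count=3: revealed 1 new [(4,3)] -> total=1
Click 2 (5,4) count=2: revealed 1 new [(5,4)] -> total=2
Click 3 (0,0) count=0: revealed 18 new [(0,0) (0,1) (1,0) (1,1) (1,2) (1,3) (2,0) (2,1) (2,2) (2,3) (3,0) (3,1) (3,2) (3,3) (4,0) (4,1) (5,0) (5,1)] -> total=20

Answer: 20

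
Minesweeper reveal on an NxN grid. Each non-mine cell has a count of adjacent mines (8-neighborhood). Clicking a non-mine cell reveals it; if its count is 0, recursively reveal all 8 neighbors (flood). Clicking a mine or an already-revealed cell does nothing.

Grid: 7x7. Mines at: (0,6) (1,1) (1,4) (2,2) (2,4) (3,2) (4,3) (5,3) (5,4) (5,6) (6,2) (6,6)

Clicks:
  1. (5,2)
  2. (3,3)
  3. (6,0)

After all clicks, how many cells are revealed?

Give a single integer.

Answer: 12

Derivation:
Click 1 (5,2) count=3: revealed 1 new [(5,2)] -> total=1
Click 2 (3,3) count=4: revealed 1 new [(3,3)] -> total=2
Click 3 (6,0) count=0: revealed 10 new [(2,0) (2,1) (3,0) (3,1) (4,0) (4,1) (5,0) (5,1) (6,0) (6,1)] -> total=12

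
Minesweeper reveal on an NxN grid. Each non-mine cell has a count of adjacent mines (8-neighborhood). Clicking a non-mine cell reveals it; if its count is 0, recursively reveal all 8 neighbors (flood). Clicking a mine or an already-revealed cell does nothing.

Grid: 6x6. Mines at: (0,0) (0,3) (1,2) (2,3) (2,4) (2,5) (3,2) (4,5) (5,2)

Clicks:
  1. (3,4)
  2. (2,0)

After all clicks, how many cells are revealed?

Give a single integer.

Answer: 11

Derivation:
Click 1 (3,4) count=4: revealed 1 new [(3,4)] -> total=1
Click 2 (2,0) count=0: revealed 10 new [(1,0) (1,1) (2,0) (2,1) (3,0) (3,1) (4,0) (4,1) (5,0) (5,1)] -> total=11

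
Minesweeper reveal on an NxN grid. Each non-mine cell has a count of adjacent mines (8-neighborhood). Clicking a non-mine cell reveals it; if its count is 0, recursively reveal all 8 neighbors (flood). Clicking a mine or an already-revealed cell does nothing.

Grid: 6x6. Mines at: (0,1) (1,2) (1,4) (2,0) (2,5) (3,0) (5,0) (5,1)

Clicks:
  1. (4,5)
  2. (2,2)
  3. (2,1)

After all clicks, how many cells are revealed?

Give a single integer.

Answer: 18

Derivation:
Click 1 (4,5) count=0: revealed 18 new [(2,1) (2,2) (2,3) (2,4) (3,1) (3,2) (3,3) (3,4) (3,5) (4,1) (4,2) (4,3) (4,4) (4,5) (5,2) (5,3) (5,4) (5,5)] -> total=18
Click 2 (2,2) count=1: revealed 0 new [(none)] -> total=18
Click 3 (2,1) count=3: revealed 0 new [(none)] -> total=18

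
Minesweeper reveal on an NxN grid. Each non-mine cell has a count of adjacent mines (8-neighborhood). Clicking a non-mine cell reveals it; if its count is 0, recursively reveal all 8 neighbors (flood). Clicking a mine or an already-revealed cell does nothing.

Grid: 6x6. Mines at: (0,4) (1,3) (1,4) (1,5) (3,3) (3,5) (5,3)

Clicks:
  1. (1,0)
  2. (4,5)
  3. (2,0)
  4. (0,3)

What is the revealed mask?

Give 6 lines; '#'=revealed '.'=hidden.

Answer: ####..
###...
###...
###...
###..#
###...

Derivation:
Click 1 (1,0) count=0: revealed 18 new [(0,0) (0,1) (0,2) (1,0) (1,1) (1,2) (2,0) (2,1) (2,2) (3,0) (3,1) (3,2) (4,0) (4,1) (4,2) (5,0) (5,1) (5,2)] -> total=18
Click 2 (4,5) count=1: revealed 1 new [(4,5)] -> total=19
Click 3 (2,0) count=0: revealed 0 new [(none)] -> total=19
Click 4 (0,3) count=3: revealed 1 new [(0,3)] -> total=20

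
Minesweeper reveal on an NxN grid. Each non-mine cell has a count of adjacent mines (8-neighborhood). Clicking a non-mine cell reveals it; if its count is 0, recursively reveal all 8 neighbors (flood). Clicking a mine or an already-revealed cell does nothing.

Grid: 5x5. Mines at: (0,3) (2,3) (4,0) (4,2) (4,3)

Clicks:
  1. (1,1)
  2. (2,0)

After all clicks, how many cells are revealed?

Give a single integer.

Click 1 (1,1) count=0: revealed 12 new [(0,0) (0,1) (0,2) (1,0) (1,1) (1,2) (2,0) (2,1) (2,2) (3,0) (3,1) (3,2)] -> total=12
Click 2 (2,0) count=0: revealed 0 new [(none)] -> total=12

Answer: 12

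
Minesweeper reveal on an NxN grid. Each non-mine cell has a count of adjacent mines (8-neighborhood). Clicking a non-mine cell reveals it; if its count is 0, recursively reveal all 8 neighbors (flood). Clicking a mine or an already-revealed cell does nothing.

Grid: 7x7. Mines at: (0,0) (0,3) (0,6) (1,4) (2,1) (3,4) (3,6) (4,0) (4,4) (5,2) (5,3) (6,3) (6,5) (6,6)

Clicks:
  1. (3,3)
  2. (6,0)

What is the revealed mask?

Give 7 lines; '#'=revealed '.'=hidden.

Answer: .......
.......
.......
...#...
.......
##.....
##.....

Derivation:
Click 1 (3,3) count=2: revealed 1 new [(3,3)] -> total=1
Click 2 (6,0) count=0: revealed 4 new [(5,0) (5,1) (6,0) (6,1)] -> total=5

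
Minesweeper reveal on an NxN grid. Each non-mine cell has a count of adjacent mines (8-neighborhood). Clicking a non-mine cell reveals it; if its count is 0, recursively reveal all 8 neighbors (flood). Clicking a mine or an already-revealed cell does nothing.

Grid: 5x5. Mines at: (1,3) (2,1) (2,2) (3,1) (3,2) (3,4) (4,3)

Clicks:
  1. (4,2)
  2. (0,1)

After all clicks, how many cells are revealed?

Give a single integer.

Answer: 7

Derivation:
Click 1 (4,2) count=3: revealed 1 new [(4,2)] -> total=1
Click 2 (0,1) count=0: revealed 6 new [(0,0) (0,1) (0,2) (1,0) (1,1) (1,2)] -> total=7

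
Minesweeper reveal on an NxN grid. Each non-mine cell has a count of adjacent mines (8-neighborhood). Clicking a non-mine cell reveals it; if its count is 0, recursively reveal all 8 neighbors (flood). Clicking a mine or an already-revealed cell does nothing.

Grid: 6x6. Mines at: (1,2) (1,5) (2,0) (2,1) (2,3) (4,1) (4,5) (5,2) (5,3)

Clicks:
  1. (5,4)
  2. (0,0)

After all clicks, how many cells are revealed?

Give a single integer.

Answer: 5

Derivation:
Click 1 (5,4) count=2: revealed 1 new [(5,4)] -> total=1
Click 2 (0,0) count=0: revealed 4 new [(0,0) (0,1) (1,0) (1,1)] -> total=5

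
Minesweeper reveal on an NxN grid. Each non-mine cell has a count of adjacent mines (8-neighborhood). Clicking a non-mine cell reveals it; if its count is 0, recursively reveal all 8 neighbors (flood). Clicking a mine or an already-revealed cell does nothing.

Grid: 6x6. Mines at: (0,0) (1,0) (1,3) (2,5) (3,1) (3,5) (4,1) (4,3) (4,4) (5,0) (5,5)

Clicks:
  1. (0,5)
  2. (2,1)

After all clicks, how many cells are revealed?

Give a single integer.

Click 1 (0,5) count=0: revealed 4 new [(0,4) (0,5) (1,4) (1,5)] -> total=4
Click 2 (2,1) count=2: revealed 1 new [(2,1)] -> total=5

Answer: 5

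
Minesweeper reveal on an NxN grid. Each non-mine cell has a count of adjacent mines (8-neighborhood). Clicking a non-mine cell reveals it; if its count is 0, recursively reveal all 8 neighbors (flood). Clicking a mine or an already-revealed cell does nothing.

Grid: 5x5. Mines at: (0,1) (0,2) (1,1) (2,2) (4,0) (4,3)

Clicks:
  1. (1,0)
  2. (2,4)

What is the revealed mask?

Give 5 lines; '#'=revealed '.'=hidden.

Click 1 (1,0) count=2: revealed 1 new [(1,0)] -> total=1
Click 2 (2,4) count=0: revealed 8 new [(0,3) (0,4) (1,3) (1,4) (2,3) (2,4) (3,3) (3,4)] -> total=9

Answer: ...##
#..##
...##
...##
.....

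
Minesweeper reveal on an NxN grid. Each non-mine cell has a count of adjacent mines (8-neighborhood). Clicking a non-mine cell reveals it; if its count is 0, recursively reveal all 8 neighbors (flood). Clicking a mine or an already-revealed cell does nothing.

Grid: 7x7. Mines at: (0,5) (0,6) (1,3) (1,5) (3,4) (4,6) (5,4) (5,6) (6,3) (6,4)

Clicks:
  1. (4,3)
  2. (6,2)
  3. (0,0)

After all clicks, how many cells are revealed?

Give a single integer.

Answer: 25

Derivation:
Click 1 (4,3) count=2: revealed 1 new [(4,3)] -> total=1
Click 2 (6,2) count=1: revealed 1 new [(6,2)] -> total=2
Click 3 (0,0) count=0: revealed 23 new [(0,0) (0,1) (0,2) (1,0) (1,1) (1,2) (2,0) (2,1) (2,2) (2,3) (3,0) (3,1) (3,2) (3,3) (4,0) (4,1) (4,2) (5,0) (5,1) (5,2) (5,3) (6,0) (6,1)] -> total=25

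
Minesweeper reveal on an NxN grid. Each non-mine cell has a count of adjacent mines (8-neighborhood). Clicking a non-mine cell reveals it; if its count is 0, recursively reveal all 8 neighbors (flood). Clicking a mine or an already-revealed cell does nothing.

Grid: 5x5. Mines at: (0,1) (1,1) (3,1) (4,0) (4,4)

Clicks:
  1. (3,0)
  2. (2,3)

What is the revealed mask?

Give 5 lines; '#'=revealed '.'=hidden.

Click 1 (3,0) count=2: revealed 1 new [(3,0)] -> total=1
Click 2 (2,3) count=0: revealed 12 new [(0,2) (0,3) (0,4) (1,2) (1,3) (1,4) (2,2) (2,3) (2,4) (3,2) (3,3) (3,4)] -> total=13

Answer: ..###
..###
..###
#.###
.....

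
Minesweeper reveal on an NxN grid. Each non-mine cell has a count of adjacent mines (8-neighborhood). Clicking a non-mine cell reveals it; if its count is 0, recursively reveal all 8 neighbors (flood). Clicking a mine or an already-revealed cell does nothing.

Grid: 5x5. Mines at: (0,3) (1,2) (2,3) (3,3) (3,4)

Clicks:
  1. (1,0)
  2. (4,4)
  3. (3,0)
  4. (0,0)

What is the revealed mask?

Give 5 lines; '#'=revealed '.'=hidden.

Click 1 (1,0) count=0: revealed 13 new [(0,0) (0,1) (1,0) (1,1) (2,0) (2,1) (2,2) (3,0) (3,1) (3,2) (4,0) (4,1) (4,2)] -> total=13
Click 2 (4,4) count=2: revealed 1 new [(4,4)] -> total=14
Click 3 (3,0) count=0: revealed 0 new [(none)] -> total=14
Click 4 (0,0) count=0: revealed 0 new [(none)] -> total=14

Answer: ##...
##...
###..
###..
###.#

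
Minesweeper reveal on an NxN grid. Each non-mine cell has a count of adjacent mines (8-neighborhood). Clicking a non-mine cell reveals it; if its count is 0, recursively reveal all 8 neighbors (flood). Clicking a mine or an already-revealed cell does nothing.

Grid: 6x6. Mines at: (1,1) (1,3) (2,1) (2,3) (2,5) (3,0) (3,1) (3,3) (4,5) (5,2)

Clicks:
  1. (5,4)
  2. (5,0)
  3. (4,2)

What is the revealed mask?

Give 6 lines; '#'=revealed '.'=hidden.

Click 1 (5,4) count=1: revealed 1 new [(5,4)] -> total=1
Click 2 (5,0) count=0: revealed 4 new [(4,0) (4,1) (5,0) (5,1)] -> total=5
Click 3 (4,2) count=3: revealed 1 new [(4,2)] -> total=6

Answer: ......
......
......
......
###...
##..#.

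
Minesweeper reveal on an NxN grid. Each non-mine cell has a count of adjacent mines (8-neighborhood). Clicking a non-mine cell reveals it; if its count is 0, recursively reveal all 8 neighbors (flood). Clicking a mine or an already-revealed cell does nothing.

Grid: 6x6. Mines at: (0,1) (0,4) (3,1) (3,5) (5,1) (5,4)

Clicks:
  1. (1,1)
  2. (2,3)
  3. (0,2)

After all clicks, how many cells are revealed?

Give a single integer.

Click 1 (1,1) count=1: revealed 1 new [(1,1)] -> total=1
Click 2 (2,3) count=0: revealed 12 new [(1,2) (1,3) (1,4) (2,2) (2,3) (2,4) (3,2) (3,3) (3,4) (4,2) (4,3) (4,4)] -> total=13
Click 3 (0,2) count=1: revealed 1 new [(0,2)] -> total=14

Answer: 14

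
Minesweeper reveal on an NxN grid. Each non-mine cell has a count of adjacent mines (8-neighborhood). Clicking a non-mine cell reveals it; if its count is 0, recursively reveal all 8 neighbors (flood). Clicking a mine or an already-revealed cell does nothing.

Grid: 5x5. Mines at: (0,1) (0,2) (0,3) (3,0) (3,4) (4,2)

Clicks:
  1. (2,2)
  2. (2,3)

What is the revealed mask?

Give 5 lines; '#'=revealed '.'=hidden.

Answer: .....
.###.
.###.
.###.
.....

Derivation:
Click 1 (2,2) count=0: revealed 9 new [(1,1) (1,2) (1,3) (2,1) (2,2) (2,3) (3,1) (3,2) (3,3)] -> total=9
Click 2 (2,3) count=1: revealed 0 new [(none)] -> total=9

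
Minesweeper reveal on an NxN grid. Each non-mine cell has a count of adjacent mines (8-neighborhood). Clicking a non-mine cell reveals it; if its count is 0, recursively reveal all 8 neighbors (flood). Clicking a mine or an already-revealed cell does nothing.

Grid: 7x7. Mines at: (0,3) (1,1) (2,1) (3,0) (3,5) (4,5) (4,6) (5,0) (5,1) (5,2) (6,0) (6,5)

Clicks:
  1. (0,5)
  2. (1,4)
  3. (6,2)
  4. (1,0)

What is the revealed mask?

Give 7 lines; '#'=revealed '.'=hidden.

Click 1 (0,5) count=0: revealed 9 new [(0,4) (0,5) (0,6) (1,4) (1,5) (1,6) (2,4) (2,5) (2,6)] -> total=9
Click 2 (1,4) count=1: revealed 0 new [(none)] -> total=9
Click 3 (6,2) count=2: revealed 1 new [(6,2)] -> total=10
Click 4 (1,0) count=2: revealed 1 new [(1,0)] -> total=11

Answer: ....###
#...###
....###
.......
.......
.......
..#....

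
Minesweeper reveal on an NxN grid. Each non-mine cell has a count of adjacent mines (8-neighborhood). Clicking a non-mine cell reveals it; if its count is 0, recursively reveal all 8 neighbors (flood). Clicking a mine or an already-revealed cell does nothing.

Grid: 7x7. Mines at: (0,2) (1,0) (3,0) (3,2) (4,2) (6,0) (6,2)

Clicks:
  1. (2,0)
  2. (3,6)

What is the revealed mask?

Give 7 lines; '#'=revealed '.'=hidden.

Click 1 (2,0) count=2: revealed 1 new [(2,0)] -> total=1
Click 2 (3,6) count=0: revealed 28 new [(0,3) (0,4) (0,5) (0,6) (1,3) (1,4) (1,5) (1,6) (2,3) (2,4) (2,5) (2,6) (3,3) (3,4) (3,5) (3,6) (4,3) (4,4) (4,5) (4,6) (5,3) (5,4) (5,5) (5,6) (6,3) (6,4) (6,5) (6,6)] -> total=29

Answer: ...####
...####
#..####
...####
...####
...####
...####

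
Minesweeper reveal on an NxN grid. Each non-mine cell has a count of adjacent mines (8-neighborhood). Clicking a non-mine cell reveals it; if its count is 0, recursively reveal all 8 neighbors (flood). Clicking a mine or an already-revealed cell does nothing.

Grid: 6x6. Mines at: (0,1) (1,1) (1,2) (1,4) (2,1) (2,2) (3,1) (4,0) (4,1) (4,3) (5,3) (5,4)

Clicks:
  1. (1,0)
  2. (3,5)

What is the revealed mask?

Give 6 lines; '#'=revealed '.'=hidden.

Answer: ......
#.....
....##
....##
....##
......

Derivation:
Click 1 (1,0) count=3: revealed 1 new [(1,0)] -> total=1
Click 2 (3,5) count=0: revealed 6 new [(2,4) (2,5) (3,4) (3,5) (4,4) (4,5)] -> total=7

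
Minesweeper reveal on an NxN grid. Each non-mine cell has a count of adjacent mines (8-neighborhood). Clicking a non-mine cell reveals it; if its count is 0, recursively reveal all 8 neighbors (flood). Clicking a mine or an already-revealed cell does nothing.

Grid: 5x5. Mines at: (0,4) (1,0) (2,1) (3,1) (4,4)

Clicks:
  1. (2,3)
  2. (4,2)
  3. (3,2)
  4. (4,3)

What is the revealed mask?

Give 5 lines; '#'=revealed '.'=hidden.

Answer: .....
..###
..###
..###
..##.

Derivation:
Click 1 (2,3) count=0: revealed 9 new [(1,2) (1,3) (1,4) (2,2) (2,3) (2,4) (3,2) (3,3) (3,4)] -> total=9
Click 2 (4,2) count=1: revealed 1 new [(4,2)] -> total=10
Click 3 (3,2) count=2: revealed 0 new [(none)] -> total=10
Click 4 (4,3) count=1: revealed 1 new [(4,3)] -> total=11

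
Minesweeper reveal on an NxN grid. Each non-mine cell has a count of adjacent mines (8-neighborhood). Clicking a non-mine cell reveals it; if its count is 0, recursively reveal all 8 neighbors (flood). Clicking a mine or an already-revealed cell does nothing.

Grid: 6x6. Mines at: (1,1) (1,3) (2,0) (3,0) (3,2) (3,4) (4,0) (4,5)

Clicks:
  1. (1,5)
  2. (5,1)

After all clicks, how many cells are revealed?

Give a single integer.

Click 1 (1,5) count=0: revealed 6 new [(0,4) (0,5) (1,4) (1,5) (2,4) (2,5)] -> total=6
Click 2 (5,1) count=1: revealed 1 new [(5,1)] -> total=7

Answer: 7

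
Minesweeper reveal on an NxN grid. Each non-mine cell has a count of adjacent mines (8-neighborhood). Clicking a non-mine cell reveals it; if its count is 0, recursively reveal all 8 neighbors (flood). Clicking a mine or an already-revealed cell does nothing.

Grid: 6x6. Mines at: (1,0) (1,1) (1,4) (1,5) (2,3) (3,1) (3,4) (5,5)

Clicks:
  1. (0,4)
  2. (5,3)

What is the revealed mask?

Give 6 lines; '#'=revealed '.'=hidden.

Answer: ....#.
......
......
......
#####.
#####.

Derivation:
Click 1 (0,4) count=2: revealed 1 new [(0,4)] -> total=1
Click 2 (5,3) count=0: revealed 10 new [(4,0) (4,1) (4,2) (4,3) (4,4) (5,0) (5,1) (5,2) (5,3) (5,4)] -> total=11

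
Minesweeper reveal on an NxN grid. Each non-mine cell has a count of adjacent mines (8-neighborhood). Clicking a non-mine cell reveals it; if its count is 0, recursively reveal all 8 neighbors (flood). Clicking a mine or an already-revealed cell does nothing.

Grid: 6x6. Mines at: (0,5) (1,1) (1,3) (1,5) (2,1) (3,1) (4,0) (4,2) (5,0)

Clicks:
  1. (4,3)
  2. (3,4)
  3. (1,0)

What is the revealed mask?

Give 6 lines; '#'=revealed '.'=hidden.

Click 1 (4,3) count=1: revealed 1 new [(4,3)] -> total=1
Click 2 (3,4) count=0: revealed 11 new [(2,3) (2,4) (2,5) (3,3) (3,4) (3,5) (4,4) (4,5) (5,3) (5,4) (5,5)] -> total=12
Click 3 (1,0) count=2: revealed 1 new [(1,0)] -> total=13

Answer: ......
#.....
...###
...###
...###
...###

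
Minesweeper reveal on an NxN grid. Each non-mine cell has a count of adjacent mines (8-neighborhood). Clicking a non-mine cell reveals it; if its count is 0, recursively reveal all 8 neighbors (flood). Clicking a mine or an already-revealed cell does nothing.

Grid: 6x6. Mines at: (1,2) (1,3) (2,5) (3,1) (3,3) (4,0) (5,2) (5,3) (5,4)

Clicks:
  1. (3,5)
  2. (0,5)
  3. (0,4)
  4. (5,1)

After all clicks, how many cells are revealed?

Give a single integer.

Answer: 6

Derivation:
Click 1 (3,5) count=1: revealed 1 new [(3,5)] -> total=1
Click 2 (0,5) count=0: revealed 4 new [(0,4) (0,5) (1,4) (1,5)] -> total=5
Click 3 (0,4) count=1: revealed 0 new [(none)] -> total=5
Click 4 (5,1) count=2: revealed 1 new [(5,1)] -> total=6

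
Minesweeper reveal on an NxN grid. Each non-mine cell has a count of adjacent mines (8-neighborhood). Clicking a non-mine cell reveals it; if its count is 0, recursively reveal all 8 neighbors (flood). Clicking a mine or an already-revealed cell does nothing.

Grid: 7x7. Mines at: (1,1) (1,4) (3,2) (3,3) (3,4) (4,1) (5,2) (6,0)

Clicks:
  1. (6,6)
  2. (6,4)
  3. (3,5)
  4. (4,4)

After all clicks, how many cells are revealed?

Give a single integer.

Click 1 (6,6) count=0: revealed 20 new [(0,5) (0,6) (1,5) (1,6) (2,5) (2,6) (3,5) (3,6) (4,3) (4,4) (4,5) (4,6) (5,3) (5,4) (5,5) (5,6) (6,3) (6,4) (6,5) (6,6)] -> total=20
Click 2 (6,4) count=0: revealed 0 new [(none)] -> total=20
Click 3 (3,5) count=1: revealed 0 new [(none)] -> total=20
Click 4 (4,4) count=2: revealed 0 new [(none)] -> total=20

Answer: 20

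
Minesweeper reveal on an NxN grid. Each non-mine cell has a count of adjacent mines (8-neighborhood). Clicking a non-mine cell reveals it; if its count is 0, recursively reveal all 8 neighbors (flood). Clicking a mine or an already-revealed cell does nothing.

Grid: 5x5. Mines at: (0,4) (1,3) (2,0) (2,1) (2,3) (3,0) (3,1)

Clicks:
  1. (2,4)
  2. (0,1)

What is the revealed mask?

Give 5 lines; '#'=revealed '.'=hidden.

Click 1 (2,4) count=2: revealed 1 new [(2,4)] -> total=1
Click 2 (0,1) count=0: revealed 6 new [(0,0) (0,1) (0,2) (1,0) (1,1) (1,2)] -> total=7

Answer: ###..
###..
....#
.....
.....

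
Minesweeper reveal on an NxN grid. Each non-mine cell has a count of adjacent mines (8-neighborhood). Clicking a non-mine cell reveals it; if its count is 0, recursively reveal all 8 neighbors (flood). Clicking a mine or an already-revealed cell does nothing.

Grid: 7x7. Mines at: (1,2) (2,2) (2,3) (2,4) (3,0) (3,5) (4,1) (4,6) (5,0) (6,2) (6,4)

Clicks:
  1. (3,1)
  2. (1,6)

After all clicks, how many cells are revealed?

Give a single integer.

Click 1 (3,1) count=3: revealed 1 new [(3,1)] -> total=1
Click 2 (1,6) count=0: revealed 10 new [(0,3) (0,4) (0,5) (0,6) (1,3) (1,4) (1,5) (1,6) (2,5) (2,6)] -> total=11

Answer: 11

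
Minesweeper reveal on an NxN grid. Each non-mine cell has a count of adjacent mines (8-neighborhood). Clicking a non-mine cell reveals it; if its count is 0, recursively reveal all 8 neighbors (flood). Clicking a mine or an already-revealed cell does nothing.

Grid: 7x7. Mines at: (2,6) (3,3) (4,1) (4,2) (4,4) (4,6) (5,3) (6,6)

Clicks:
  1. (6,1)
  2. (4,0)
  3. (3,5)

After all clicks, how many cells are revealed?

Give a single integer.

Click 1 (6,1) count=0: revealed 6 new [(5,0) (5,1) (5,2) (6,0) (6,1) (6,2)] -> total=6
Click 2 (4,0) count=1: revealed 1 new [(4,0)] -> total=7
Click 3 (3,5) count=3: revealed 1 new [(3,5)] -> total=8

Answer: 8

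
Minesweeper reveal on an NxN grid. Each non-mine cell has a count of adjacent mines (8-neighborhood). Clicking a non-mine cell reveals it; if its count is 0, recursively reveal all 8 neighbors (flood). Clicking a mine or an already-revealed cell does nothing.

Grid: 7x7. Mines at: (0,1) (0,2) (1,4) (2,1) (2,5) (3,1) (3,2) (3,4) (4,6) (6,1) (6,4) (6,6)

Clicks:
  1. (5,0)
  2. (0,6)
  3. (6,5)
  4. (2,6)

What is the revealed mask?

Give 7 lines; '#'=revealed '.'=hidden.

Answer: .....##
.....##
......#
.......
.......
#......
.....#.

Derivation:
Click 1 (5,0) count=1: revealed 1 new [(5,0)] -> total=1
Click 2 (0,6) count=0: revealed 4 new [(0,5) (0,6) (1,5) (1,6)] -> total=5
Click 3 (6,5) count=2: revealed 1 new [(6,5)] -> total=6
Click 4 (2,6) count=1: revealed 1 new [(2,6)] -> total=7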